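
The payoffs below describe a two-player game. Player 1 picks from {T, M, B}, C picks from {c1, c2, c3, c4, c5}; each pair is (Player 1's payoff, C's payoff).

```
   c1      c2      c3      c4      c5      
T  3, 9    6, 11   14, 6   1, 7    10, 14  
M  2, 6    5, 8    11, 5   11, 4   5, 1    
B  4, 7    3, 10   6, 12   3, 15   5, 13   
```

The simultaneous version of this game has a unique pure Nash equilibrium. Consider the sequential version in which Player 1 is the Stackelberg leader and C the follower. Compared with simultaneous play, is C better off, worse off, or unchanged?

Solve by backward induction (Player 1 leads).
- T → C plays c5 (best of 9, 11, 6, 7, 14); Player 1 gets 10.
- M → C plays c2 (best of 6, 8, 5, 4, 1); Player 1 gets 5.
- B → C plays c4 (best of 7, 10, 12, 15, 13); Player 1 gets 3.
Maximizing over 10, 5, 3, Player 1 chooses T. Subgame-perfect outcome: (T, c5) with payoffs (10, 14).
Under simultaneous play:
Player 1's best replies: c1→B; c2→T; c3→T; c4→M; c5→T.
C's best replies: T→c5; M→c2; B→c4.
Only (T, c5) has each player best-responding; Nash payoffs (10, 14).
C earns 14 sequentially versus 14 at the Nash outcome: unchanged.

unchanged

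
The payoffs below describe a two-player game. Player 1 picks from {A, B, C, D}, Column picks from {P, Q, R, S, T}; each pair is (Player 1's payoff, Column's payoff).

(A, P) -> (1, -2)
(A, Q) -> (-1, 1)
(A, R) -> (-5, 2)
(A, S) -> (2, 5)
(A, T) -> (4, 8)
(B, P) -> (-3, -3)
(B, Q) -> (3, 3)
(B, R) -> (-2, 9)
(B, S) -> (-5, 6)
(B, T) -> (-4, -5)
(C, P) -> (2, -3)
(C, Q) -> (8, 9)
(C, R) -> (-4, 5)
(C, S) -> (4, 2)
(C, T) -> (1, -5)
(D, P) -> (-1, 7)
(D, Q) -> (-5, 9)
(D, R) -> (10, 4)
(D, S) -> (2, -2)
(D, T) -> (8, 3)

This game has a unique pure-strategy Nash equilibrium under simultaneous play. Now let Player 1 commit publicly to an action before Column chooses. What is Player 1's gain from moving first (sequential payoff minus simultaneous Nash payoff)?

Work backward from Column's decision.
- A: BR = T, leader payoff 4.
- B: BR = R, leader payoff -2.
- C: BR = Q, leader payoff 8.
- D: BR = Q, leader payoff -5.
Player 1's induced payoffs are 4, -2, 8, -5, so Player 1 commits to C. Subgame-perfect outcome: (C, Q) with payoffs (8, 9).
Now find the simultaneous Nash equilibrium.
Player 1's best replies: P→C; Q→C; R→D; S→C; T→D.
Column's best replies: A→T; B→R; C→Q; D→Q.
The unique mutual best reply is (C, Q), giving (8, 9).
Player 1's commitment gain: 8 − 8 = 0.

0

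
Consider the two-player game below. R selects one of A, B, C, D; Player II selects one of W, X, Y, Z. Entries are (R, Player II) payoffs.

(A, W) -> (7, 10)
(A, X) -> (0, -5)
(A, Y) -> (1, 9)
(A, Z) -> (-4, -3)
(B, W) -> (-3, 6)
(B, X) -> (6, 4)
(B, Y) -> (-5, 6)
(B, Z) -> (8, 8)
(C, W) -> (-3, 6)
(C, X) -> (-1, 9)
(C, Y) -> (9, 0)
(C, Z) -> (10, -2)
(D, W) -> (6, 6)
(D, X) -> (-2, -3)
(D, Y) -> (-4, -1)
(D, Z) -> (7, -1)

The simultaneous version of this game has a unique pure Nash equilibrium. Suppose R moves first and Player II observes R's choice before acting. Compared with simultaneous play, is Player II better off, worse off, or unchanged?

Work backward from Player II's decision.
- A: BR = W, leader payoff 7.
- B: BR = Z, leader payoff 8.
- C: BR = X, leader payoff -1.
- D: BR = W, leader payoff 6.
Among 7, 8, -1, 6, the best is 8 at B. Subgame-perfect outcome: (B, Z) with payoffs (8, 8).
Under simultaneous play:
R's best replies: W→A; X→B; Y→C; Z→C.
Player II's best replies: A→W; B→Z; C→X; D→W.
The unique mutual best reply is (A, W), giving (7, 10).
Player II earns 8 sequentially versus 10 at the Nash outcome: worse off.

worse off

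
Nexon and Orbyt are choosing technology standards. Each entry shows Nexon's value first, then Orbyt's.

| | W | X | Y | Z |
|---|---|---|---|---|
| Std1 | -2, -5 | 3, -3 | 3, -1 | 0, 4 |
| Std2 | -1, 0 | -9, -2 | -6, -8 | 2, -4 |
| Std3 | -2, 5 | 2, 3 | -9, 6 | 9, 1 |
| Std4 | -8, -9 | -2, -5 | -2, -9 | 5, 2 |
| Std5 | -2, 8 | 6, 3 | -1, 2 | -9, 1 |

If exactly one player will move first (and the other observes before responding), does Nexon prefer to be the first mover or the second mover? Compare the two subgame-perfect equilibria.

If Nexon leads: Orbyt's best replies are Std1→Z, Std2→W, Std3→Y, Std4→Z, Std5→W; Nexon's induced payoffs 0, -1, -9, 5, -2; outcome (Std4, Z), payoffs (5, 2).
If Orbyt leads: Nexon's best replies are W→Std2, X→Std5, Y→Std1, Z→Std3; Orbyt's induced payoffs 0, 3, -1, 1; outcome (Std5, X), payoffs (6, 3).
Nexon gets 5 moving first and 6 moving second, so Nexon prefers to move second.

second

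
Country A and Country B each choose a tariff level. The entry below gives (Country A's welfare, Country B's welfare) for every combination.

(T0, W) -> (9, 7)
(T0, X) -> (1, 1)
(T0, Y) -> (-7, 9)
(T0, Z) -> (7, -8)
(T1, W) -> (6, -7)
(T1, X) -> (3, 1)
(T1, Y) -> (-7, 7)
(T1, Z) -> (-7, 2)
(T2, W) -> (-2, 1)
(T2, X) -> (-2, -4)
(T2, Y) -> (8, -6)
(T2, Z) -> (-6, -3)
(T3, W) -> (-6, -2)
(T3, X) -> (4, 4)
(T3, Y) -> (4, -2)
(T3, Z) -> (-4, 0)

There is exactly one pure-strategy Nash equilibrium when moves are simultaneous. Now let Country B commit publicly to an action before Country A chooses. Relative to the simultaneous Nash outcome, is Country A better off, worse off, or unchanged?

better off

Country A best-responds to each possible Country B move:
- W: Country A compares 9, 6, -2, -6 and picks T0; Country B would get 7.
- X: Country A compares 1, 3, -2, 4 and picks T3; Country B would get 4.
- Y: Country A compares -7, -7, 8, 4 and picks T2; Country B would get -6.
- Z: Country A compares 7, -7, -6, -4 and picks T0; Country B would get -8.
Country B's induced payoffs are 7, 4, -6, -8, so Country B commits to W. Subgame-perfect outcome: (T0, W) with payoffs (9, 7).
Under simultaneous play:
Country A's best replies: W→T0; X→T3; Y→T2; Z→T0.
Country B's best replies: T0→Y; T1→Y; T2→W; T3→X.
The unique mutual best reply is (T3, X), giving (4, 4).
Country A earns 9 sequentially versus 4 at the Nash outcome: better off.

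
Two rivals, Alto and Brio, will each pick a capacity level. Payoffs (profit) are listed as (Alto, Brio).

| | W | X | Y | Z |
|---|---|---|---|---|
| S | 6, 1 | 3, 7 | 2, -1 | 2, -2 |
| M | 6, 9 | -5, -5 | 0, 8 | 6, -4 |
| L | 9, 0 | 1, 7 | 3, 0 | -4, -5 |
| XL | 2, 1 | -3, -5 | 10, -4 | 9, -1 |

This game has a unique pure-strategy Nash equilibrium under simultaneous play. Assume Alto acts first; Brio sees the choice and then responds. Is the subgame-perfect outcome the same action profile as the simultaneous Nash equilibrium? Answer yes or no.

Backward induction with Alto moving first.
- S: BR = X, leader payoff 3.
- M: BR = W, leader payoff 6.
- L: BR = X, leader payoff 1.
- XL: BR = W, leader payoff 2.
Among 3, 6, 1, 2, the best is 6 at M. Subgame-perfect outcome: (M, W) with payoffs (6, 9).
Under simultaneous play:
Alto's best replies: W→L; X→S; Y→XL; Z→XL.
Brio's best replies: S→X; M→W; L→X; XL→W.
Only (S, X) has each player best-responding; Nash payoffs (3, 7).
Sequential outcome (M, W) differs from the Nash profile (S, X).

no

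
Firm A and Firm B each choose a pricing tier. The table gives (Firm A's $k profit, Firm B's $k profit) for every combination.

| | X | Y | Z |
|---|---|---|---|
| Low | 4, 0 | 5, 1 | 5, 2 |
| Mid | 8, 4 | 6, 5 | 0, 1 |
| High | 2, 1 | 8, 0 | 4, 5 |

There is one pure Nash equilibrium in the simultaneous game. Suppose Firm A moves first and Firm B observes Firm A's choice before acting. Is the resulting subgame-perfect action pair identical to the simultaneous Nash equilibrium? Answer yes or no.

no

Solve by backward induction (Firm A leads).
- Low → Firm B plays Z (best of 0, 1, 2); Firm A gets 5.
- Mid → Firm B plays Y (best of 4, 5, 1); Firm A gets 6.
- High → Firm B plays Z (best of 1, 0, 5); Firm A gets 4.
Maximizing over 5, 6, 4, Firm A chooses Mid. Subgame-perfect outcome: (Mid, Y) with payoffs (6, 5).
Under simultaneous play:
Firm A's best replies: X→Mid; Y→High; Z→Low.
Firm B's best replies: Low→Z; Mid→Y; High→Z.
Only (Low, Z) has each player best-responding; Nash payoffs (5, 2).
Sequential outcome (Mid, Y) differs from the Nash profile (Low, Z).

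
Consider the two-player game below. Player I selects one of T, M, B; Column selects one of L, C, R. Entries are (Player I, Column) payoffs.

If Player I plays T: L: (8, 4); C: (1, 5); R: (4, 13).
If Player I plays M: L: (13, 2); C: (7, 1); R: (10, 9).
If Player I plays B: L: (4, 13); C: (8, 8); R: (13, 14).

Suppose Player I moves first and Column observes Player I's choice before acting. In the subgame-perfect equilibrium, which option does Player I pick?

B

Backward induction with Player I moving first.
- T → Column plays R (best of 4, 5, 13); Player I gets 4.
- M → Column plays R (best of 2, 1, 9); Player I gets 10.
- B → Column plays R (best of 13, 8, 14); Player I gets 13.
Maximizing over 4, 10, 13, Player I chooses B. Subgame-perfect outcome: (B, R) with payoffs (13, 14).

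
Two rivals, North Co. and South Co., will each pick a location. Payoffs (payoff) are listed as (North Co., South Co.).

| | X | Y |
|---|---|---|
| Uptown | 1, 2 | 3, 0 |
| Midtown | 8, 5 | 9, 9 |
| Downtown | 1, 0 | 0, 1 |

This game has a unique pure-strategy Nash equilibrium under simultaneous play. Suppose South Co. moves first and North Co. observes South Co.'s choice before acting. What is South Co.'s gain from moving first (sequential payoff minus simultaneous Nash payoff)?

Backward induction with South Co. moving first.
- X: North Co. compares 1, 8, 1 and picks Midtown; South Co. would get 5.
- Y: North Co. compares 3, 9, 0 and picks Midtown; South Co. would get 9.
Among 5, 9, the best is 9 at Y. Subgame-perfect outcome: (Midtown, Y) with payoffs (9, 9).
Now find the simultaneous Nash equilibrium.
North Co.'s best replies: X→Midtown; Y→Midtown.
South Co.'s best replies: Uptown→X; Midtown→Y; Downtown→Y.
Only (Midtown, Y) has each player best-responding; Nash payoffs (9, 9).
South Co.'s commitment gain: 9 − 9 = 0.

0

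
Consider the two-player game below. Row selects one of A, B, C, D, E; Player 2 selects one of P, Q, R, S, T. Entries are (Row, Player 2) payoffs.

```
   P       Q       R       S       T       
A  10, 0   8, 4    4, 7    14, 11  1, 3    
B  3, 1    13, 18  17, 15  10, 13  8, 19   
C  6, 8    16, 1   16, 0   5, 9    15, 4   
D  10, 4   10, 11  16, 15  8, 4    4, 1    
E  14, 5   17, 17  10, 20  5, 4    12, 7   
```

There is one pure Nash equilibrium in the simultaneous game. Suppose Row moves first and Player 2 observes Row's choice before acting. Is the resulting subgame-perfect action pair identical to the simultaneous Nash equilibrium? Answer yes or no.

Player 2 best-responds to each possible Row move:
- A → Player 2 plays S (best of 0, 4, 7, 11, 3); Row gets 14.
- B → Player 2 plays T (best of 1, 18, 15, 13, 19); Row gets 8.
- C → Player 2 plays S (best of 8, 1, 0, 9, 4); Row gets 5.
- D → Player 2 plays R (best of 4, 11, 15, 4, 1); Row gets 16.
- E → Player 2 plays R (best of 5, 17, 20, 4, 7); Row gets 10.
Among 14, 8, 5, 16, 10, the best is 16 at D. Subgame-perfect outcome: (D, R) with payoffs (16, 15).
Now find the simultaneous Nash equilibrium.
Row's best replies: P→E; Q→E; R→B; S→A; T→C.
Player 2's best replies: A→S; B→T; C→S; D→R; E→R.
The unique mutual best reply is (A, S), giving (14, 11).
Sequential outcome (D, R) differs from the Nash profile (A, S).

no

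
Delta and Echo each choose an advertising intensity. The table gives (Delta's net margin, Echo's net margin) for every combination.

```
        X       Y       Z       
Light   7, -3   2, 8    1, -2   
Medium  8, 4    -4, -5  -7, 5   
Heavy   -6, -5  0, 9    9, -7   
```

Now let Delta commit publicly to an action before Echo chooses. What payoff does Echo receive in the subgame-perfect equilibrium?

Backward induction with Delta moving first.
- Light → Echo plays Y (best of -3, 8, -2); Delta gets 2.
- Medium → Echo plays Z (best of 4, -5, 5); Delta gets -7.
- Heavy → Echo plays Y (best of -5, 9, -7); Delta gets 0.
Delta's induced payoffs are 2, -7, 0, so Delta commits to Light. Subgame-perfect outcome: (Light, Y) with payoffs (2, 8).

8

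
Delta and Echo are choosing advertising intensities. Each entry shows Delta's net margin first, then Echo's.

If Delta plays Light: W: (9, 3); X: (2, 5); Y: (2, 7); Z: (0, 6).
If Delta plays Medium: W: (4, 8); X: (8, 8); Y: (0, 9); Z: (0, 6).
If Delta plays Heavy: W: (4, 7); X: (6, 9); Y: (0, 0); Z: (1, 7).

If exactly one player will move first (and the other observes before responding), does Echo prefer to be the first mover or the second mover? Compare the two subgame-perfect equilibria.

second

If Delta leads: Echo's best replies are Light→Y, Medium→Y, Heavy→X; Delta's induced payoffs 2, 0, 6; outcome (Heavy, X), payoffs (6, 9).
If Echo leads: Delta's best replies are W→Light, X→Medium, Y→Light, Z→Heavy; Echo's induced payoffs 3, 8, 7, 7; outcome (Medium, X), payoffs (8, 8).
Echo gets 8 moving first and 9 moving second, so Echo prefers to move second.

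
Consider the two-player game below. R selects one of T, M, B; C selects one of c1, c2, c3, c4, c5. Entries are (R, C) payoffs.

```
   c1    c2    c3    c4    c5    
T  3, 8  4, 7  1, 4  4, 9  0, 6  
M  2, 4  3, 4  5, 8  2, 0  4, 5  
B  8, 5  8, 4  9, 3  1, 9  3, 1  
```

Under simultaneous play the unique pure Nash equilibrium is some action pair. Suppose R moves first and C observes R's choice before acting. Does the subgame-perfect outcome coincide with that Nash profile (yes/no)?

no

Solve by backward induction (R leads).
- T: BR = c4, leader payoff 4.
- M: BR = c3, leader payoff 5.
- B: BR = c4, leader payoff 1.
Maximizing over 4, 5, 1, R chooses M. Subgame-perfect outcome: (M, c3) with payoffs (5, 8).
Now find the simultaneous Nash equilibrium.
R's best replies: c1→B; c2→B; c3→B; c4→T; c5→M.
C's best replies: T→c4; M→c3; B→c4.
The unique mutual best reply is (T, c4), giving (4, 9).
Sequential outcome (M, c3) differs from the Nash profile (T, c4).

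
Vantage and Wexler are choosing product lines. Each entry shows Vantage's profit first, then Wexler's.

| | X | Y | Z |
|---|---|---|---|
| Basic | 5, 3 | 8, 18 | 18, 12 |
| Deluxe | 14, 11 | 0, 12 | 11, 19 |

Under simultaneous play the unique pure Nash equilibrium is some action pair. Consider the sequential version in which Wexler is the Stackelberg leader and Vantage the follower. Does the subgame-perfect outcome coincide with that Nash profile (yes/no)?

Backward induction with Wexler moving first.
- X → Vantage plays Deluxe (best of 5, 14); Wexler gets 11.
- Y → Vantage plays Basic (best of 8, 0); Wexler gets 18.
- Z → Vantage plays Basic (best of 18, 11); Wexler gets 12.
Wexler's induced payoffs are 11, 18, 12, so Wexler commits to Y. Subgame-perfect outcome: (Basic, Y) with payoffs (8, 18).
Under simultaneous play:
Vantage's best replies: X→Deluxe; Y→Basic; Z→Basic.
Wexler's best replies: Basic→Y; Deluxe→Z.
Only (Basic, Y) has each player best-responding; Nash payoffs (8, 18).
Sequential outcome (Basic, Y) coincides with the Nash profile (Basic, Y).

yes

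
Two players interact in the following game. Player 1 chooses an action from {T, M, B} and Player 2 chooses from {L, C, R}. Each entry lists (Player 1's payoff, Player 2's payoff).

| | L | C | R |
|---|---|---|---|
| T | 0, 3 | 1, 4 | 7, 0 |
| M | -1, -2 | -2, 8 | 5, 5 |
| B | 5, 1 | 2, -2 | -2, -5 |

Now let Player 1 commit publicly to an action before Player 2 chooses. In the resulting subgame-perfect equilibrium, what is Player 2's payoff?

1

Work backward from Player 2's decision.
- T: Player 2 compares 3, 4, 0 and picks C; Player 1 would get 1.
- M: Player 2 compares -2, 8, 5 and picks C; Player 1 would get -2.
- B: Player 2 compares 1, -2, -5 and picks L; Player 1 would get 5.
Among 1, -2, 5, the best is 5 at B. Subgame-perfect outcome: (B, L) with payoffs (5, 1).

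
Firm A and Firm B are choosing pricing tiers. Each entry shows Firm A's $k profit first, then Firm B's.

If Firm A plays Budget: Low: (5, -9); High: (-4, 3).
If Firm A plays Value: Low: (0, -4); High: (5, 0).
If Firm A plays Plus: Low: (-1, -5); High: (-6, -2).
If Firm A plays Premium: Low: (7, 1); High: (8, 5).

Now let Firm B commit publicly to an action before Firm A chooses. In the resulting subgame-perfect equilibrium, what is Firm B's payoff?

Work backward from Firm A's decision.
- Low → Firm A plays Premium (best of 5, 0, -1, 7); Firm B gets 1.
- High → Firm A plays Premium (best of -4, 5, -6, 8); Firm B gets 5.
Among 1, 5, the best is 5 at High. Subgame-perfect outcome: (Premium, High) with payoffs (8, 5).

5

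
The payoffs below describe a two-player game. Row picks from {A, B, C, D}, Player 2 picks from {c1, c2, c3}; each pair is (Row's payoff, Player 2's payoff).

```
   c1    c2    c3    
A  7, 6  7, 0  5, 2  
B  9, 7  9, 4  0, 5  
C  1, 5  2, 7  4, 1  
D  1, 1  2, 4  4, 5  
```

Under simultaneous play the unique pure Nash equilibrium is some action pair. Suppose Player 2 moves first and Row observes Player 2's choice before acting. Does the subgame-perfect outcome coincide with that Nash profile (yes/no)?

yes

Backward induction with Player 2 moving first.
- c1: Row compares 7, 9, 1, 1 and picks B; Player 2 would get 7.
- c2: Row compares 7, 9, 2, 2 and picks B; Player 2 would get 4.
- c3: Row compares 5, 0, 4, 4 and picks A; Player 2 would get 2.
Among 7, 4, 2, the best is 7 at c1. Subgame-perfect outcome: (B, c1) with payoffs (9, 7).
Now find the simultaneous Nash equilibrium.
Row's best replies: c1→B; c2→B; c3→A.
Player 2's best replies: A→c1; B→c1; C→c2; D→c3.
The unique mutual best reply is (B, c1), giving (9, 7).
Sequential outcome (B, c1) coincides with the Nash profile (B, c1).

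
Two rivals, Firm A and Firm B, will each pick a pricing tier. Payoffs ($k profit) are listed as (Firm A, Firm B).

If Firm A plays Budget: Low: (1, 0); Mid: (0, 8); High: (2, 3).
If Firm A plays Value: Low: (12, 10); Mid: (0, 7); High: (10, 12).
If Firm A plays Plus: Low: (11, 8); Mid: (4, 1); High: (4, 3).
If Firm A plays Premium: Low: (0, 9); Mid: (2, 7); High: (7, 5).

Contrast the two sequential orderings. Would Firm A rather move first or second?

first

If Firm A leads: Firm B's best replies are Budget→Mid, Value→High, Plus→Low, Premium→Low; Firm A's induced payoffs 0, 10, 11, 0; outcome (Plus, Low), payoffs (11, 8).
If Firm B leads: Firm A's best replies are Low→Value, Mid→Plus, High→Value; Firm B's induced payoffs 10, 1, 12; outcome (Value, High), payoffs (10, 12).
Firm A gets 11 moving first and 10 moving second, so Firm A prefers to move first.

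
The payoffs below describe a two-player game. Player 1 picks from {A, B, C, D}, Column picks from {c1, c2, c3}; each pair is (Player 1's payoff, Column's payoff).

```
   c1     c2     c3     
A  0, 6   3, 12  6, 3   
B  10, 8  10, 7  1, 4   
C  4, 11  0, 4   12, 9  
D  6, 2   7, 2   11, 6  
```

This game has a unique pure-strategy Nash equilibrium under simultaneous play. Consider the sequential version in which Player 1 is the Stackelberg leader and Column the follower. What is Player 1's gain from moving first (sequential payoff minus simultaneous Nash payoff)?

1

Work backward from Column's decision.
- A: Column compares 6, 12, 3 and picks c2; Player 1 would get 3.
- B: Column compares 8, 7, 4 and picks c1; Player 1 would get 10.
- C: Column compares 11, 4, 9 and picks c1; Player 1 would get 4.
- D: Column compares 2, 2, 6 and picks c3; Player 1 would get 11.
Among 3, 10, 4, 11, the best is 11 at D. Subgame-perfect outcome: (D, c3) with payoffs (11, 6).
For the simultaneous game, intersect best replies.
Player 1's best replies: c1→B; c2→B; c3→C.
Column's best replies: A→c2; B→c1; C→c1; D→c3.
Only (B, c1) has each player best-responding; Nash payoffs (10, 8).
Player 1's commitment gain: 11 − 10 = 1.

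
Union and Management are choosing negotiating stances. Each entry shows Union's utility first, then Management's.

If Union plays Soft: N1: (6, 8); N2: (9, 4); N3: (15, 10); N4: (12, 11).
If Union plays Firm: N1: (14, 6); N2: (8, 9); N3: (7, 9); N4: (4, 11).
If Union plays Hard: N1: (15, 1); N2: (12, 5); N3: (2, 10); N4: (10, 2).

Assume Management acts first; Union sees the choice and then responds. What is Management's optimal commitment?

N4

Union best-responds to each possible Management move:
- N1: BR = Hard, leader payoff 1.
- N2: BR = Hard, leader payoff 5.
- N3: BR = Soft, leader payoff 10.
- N4: BR = Soft, leader payoff 11.
Among 1, 5, 10, 11, the best is 11 at N4. Subgame-perfect outcome: (Soft, N4) with payoffs (12, 11).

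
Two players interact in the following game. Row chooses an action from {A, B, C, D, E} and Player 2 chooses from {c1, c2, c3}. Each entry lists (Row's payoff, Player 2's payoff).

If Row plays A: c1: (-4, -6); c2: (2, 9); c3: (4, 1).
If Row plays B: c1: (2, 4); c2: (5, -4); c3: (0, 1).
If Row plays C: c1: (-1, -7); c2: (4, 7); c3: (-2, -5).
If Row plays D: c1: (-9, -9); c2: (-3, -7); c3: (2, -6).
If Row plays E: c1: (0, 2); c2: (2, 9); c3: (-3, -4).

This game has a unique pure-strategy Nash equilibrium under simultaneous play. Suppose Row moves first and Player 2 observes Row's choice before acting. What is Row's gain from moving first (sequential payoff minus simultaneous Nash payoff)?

2

Solve by backward induction (Row leads).
- A → Player 2 plays c2 (best of -6, 9, 1); Row gets 2.
- B → Player 2 plays c1 (best of 4, -4, 1); Row gets 2.
- C → Player 2 plays c2 (best of -7, 7, -5); Row gets 4.
- D → Player 2 plays c3 (best of -9, -7, -6); Row gets 2.
- E → Player 2 plays c2 (best of 2, 9, -4); Row gets 2.
Among 2, 2, 4, 2, 2, the best is 4 at C. Subgame-perfect outcome: (C, c2) with payoffs (4, 7).
For the simultaneous game, intersect best replies.
Row's best replies: c1→B; c2→B; c3→A.
Player 2's best replies: A→c2; B→c1; C→c2; D→c3; E→c2.
Only (B, c1) has each player best-responding; Nash payoffs (2, 4).
Row's commitment gain: 4 − 2 = 2.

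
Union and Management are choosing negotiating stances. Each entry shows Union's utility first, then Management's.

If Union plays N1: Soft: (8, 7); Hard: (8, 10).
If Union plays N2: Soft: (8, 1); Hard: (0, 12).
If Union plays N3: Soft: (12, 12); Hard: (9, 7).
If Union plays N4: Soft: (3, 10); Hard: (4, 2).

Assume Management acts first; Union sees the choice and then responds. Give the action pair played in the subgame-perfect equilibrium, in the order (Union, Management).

(N3, Soft)

Solve by backward induction (Management leads).
- Soft: BR = N3, leader payoff 12.
- Hard: BR = N3, leader payoff 7.
Management's induced payoffs are 12, 7, so Management commits to Soft. Subgame-perfect outcome: (N3, Soft) with payoffs (12, 12).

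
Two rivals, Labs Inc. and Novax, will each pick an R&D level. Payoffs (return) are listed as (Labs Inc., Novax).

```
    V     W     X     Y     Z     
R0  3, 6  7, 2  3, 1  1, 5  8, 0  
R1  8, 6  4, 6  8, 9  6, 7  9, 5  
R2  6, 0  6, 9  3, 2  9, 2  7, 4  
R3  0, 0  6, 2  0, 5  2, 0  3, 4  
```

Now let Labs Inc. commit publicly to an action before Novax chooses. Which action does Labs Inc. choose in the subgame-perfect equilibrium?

R1

Solve by backward induction (Labs Inc. leads).
- R0 → Novax plays V (best of 6, 2, 1, 5, 0); Labs Inc. gets 3.
- R1 → Novax plays X (best of 6, 6, 9, 7, 5); Labs Inc. gets 8.
- R2 → Novax plays W (best of 0, 9, 2, 2, 4); Labs Inc. gets 6.
- R3 → Novax plays X (best of 0, 2, 5, 0, 4); Labs Inc. gets 0.
Among 3, 8, 6, 0, the best is 8 at R1. Subgame-perfect outcome: (R1, X) with payoffs (8, 9).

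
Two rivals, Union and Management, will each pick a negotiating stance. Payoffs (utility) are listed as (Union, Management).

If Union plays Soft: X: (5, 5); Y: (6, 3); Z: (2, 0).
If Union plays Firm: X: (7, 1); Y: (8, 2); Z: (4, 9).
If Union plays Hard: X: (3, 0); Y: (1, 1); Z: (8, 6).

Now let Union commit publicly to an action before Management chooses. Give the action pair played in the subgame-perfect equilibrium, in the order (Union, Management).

Management best-responds to each possible Union move:
- Soft → Management plays X (best of 5, 3, 0); Union gets 5.
- Firm → Management plays Z (best of 1, 2, 9); Union gets 4.
- Hard → Management plays Z (best of 0, 1, 6); Union gets 8.
Union's induced payoffs are 5, 4, 8, so Union commits to Hard. Subgame-perfect outcome: (Hard, Z) with payoffs (8, 6).

(Hard, Z)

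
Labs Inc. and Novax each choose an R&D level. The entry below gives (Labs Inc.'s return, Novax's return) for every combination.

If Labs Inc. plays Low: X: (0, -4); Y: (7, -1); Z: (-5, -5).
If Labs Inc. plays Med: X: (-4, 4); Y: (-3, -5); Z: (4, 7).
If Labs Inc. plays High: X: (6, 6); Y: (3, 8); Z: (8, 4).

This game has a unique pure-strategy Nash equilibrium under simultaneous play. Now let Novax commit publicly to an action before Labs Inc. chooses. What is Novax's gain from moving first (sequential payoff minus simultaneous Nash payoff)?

7

Work backward from Labs Inc.'s decision.
- X → Labs Inc. plays High (best of 0, -4, 6); Novax gets 6.
- Y → Labs Inc. plays Low (best of 7, -3, 3); Novax gets -1.
- Z → Labs Inc. plays High (best of -5, 4, 8); Novax gets 4.
Novax's induced payoffs are 6, -1, 4, so Novax commits to X. Subgame-perfect outcome: (High, X) with payoffs (6, 6).
Under simultaneous play:
Labs Inc.'s best replies: X→High; Y→Low; Z→High.
Novax's best replies: Low→Y; Med→Z; High→Y.
The unique mutual best reply is (Low, Y), giving (7, -1).
Novax's commitment gain: 6 − -1 = 7.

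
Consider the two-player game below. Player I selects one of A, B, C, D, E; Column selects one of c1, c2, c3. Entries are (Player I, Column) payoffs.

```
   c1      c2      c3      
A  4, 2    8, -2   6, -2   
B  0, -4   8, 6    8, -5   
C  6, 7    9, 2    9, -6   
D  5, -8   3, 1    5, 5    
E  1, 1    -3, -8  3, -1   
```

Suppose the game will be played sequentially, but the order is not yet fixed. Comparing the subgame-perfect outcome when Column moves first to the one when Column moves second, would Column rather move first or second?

If Player I leads: Column's best replies are A→c1, B→c2, C→c1, D→c3, E→c1; Player I's induced payoffs 4, 8, 6, 5, 1; outcome (B, c2), payoffs (8, 6).
If Column leads: Player I's best replies are c1→C, c2→C, c3→C; Column's induced payoffs 7, 2, -6; outcome (C, c1), payoffs (6, 7).
Column gets 7 moving first and 6 moving second, so Column prefers to move first.

first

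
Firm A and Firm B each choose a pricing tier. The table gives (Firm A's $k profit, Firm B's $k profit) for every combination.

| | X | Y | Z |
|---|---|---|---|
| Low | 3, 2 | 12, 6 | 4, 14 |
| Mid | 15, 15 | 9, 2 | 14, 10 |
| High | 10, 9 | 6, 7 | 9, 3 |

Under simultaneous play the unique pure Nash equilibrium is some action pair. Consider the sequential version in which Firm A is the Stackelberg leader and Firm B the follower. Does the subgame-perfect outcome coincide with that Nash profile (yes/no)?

yes

Backward induction with Firm A moving first.
- Low: BR = Z, leader payoff 4.
- Mid: BR = X, leader payoff 15.
- High: BR = X, leader payoff 10.
Among 4, 15, 10, the best is 15 at Mid. Subgame-perfect outcome: (Mid, X) with payoffs (15, 15).
For the simultaneous game, intersect best replies.
Firm A's best replies: X→Mid; Y→Low; Z→Mid.
Firm B's best replies: Low→Z; Mid→X; High→X.
The unique mutual best reply is (Mid, X), giving (15, 15).
Sequential outcome (Mid, X) coincides with the Nash profile (Mid, X).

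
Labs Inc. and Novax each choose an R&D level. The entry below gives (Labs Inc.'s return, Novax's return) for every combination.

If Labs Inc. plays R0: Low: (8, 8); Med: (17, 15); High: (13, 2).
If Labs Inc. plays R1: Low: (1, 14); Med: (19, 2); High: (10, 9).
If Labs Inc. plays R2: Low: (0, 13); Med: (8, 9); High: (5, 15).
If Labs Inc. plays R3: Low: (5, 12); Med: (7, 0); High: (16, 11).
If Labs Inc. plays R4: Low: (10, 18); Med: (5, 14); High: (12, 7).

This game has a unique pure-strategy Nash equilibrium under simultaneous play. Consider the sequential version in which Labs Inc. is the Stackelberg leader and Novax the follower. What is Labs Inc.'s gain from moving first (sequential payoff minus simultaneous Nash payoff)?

Work backward from Novax's decision.
- R0: BR = Med, leader payoff 17.
- R1: BR = Low, leader payoff 1.
- R2: BR = High, leader payoff 5.
- R3: BR = Low, leader payoff 5.
- R4: BR = Low, leader payoff 10.
Maximizing over 17, 1, 5, 5, 10, Labs Inc. chooses R0. Subgame-perfect outcome: (R0, Med) with payoffs (17, 15).
Now find the simultaneous Nash equilibrium.
Labs Inc.'s best replies: Low→R4; Med→R1; High→R3.
Novax's best replies: R0→Med; R1→Low; R2→High; R3→Low; R4→Low.
The unique mutual best reply is (R4, Low), giving (10, 18).
Labs Inc.'s commitment gain: 17 − 10 = 7.

7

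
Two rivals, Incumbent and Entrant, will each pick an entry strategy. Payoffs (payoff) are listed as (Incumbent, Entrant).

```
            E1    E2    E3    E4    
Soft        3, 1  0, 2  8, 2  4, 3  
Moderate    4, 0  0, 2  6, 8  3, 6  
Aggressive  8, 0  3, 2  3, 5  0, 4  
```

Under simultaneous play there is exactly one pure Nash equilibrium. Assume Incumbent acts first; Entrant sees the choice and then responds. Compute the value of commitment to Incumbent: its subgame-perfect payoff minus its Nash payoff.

2

Work backward from Entrant's decision.
- Soft → Entrant plays E4 (best of 1, 2, 2, 3); Incumbent gets 4.
- Moderate → Entrant plays E3 (best of 0, 2, 8, 6); Incumbent gets 6.
- Aggressive → Entrant plays E3 (best of 0, 2, 5, 4); Incumbent gets 3.
Maximizing over 4, 6, 3, Incumbent chooses Moderate. Subgame-perfect outcome: (Moderate, E3) with payoffs (6, 8).
Now find the simultaneous Nash equilibrium.
Incumbent's best replies: E1→Aggressive; E2→Aggressive; E3→Soft; E4→Soft.
Entrant's best replies: Soft→E4; Moderate→E3; Aggressive→E3.
Only (Soft, E4) has each player best-responding; Nash payoffs (4, 3).
Incumbent's commitment gain: 6 − 4 = 2.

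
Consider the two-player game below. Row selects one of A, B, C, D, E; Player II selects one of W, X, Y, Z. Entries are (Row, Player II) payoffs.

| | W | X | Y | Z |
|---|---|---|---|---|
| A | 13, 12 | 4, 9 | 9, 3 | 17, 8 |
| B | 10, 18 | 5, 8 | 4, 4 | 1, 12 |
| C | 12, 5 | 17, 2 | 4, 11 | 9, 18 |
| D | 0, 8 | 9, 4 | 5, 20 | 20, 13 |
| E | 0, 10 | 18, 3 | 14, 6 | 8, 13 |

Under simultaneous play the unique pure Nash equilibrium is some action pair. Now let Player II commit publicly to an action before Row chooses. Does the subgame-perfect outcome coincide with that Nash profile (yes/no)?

no

Row best-responds to each possible Player II move:
- W: BR = A, leader payoff 12.
- X: BR = E, leader payoff 3.
- Y: BR = E, leader payoff 6.
- Z: BR = D, leader payoff 13.
Among 12, 3, 6, 13, the best is 13 at Z. Subgame-perfect outcome: (D, Z) with payoffs (20, 13).
Now find the simultaneous Nash equilibrium.
Row's best replies: W→A; X→E; Y→E; Z→D.
Player II's best replies: A→W; B→W; C→Z; D→Y; E→Z.
The unique mutual best reply is (A, W), giving (13, 12).
Sequential outcome (D, Z) differs from the Nash profile (A, W).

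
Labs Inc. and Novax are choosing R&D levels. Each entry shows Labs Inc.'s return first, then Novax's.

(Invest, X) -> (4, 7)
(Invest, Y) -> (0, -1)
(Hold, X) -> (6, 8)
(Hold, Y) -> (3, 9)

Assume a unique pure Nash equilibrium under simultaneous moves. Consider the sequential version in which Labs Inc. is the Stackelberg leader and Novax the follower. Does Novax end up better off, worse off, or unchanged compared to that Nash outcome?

worse off

Solve by backward induction (Labs Inc. leads).
- Invest: Novax compares 7, -1 and picks X; Labs Inc. would get 4.
- Hold: Novax compares 8, 9 and picks Y; Labs Inc. would get 3.
Labs Inc.'s induced payoffs are 4, 3, so Labs Inc. commits to Invest. Subgame-perfect outcome: (Invest, X) with payoffs (4, 7).
Under simultaneous play:
Labs Inc.'s best replies: X→Hold; Y→Hold.
Novax's best replies: Invest→X; Hold→Y.
Only (Hold, Y) has each player best-responding; Nash payoffs (3, 9).
Novax earns 7 sequentially versus 9 at the Nash outcome: worse off.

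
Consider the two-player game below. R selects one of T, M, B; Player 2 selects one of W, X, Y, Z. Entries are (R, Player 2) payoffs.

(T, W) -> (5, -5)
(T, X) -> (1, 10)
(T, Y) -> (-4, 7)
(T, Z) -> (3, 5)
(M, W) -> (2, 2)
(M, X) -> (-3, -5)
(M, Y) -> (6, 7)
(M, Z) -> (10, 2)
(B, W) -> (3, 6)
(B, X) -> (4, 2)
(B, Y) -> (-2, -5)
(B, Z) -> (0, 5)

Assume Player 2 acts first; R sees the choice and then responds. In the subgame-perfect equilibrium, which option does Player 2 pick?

R best-responds to each possible Player 2 move:
- W: R compares 5, 2, 3 and picks T; Player 2 would get -5.
- X: R compares 1, -3, 4 and picks B; Player 2 would get 2.
- Y: R compares -4, 6, -2 and picks M; Player 2 would get 7.
- Z: R compares 3, 10, 0 and picks M; Player 2 would get 2.
Player 2's induced payoffs are -5, 2, 7, 2, so Player 2 commits to Y. Subgame-perfect outcome: (M, Y) with payoffs (6, 7).

Y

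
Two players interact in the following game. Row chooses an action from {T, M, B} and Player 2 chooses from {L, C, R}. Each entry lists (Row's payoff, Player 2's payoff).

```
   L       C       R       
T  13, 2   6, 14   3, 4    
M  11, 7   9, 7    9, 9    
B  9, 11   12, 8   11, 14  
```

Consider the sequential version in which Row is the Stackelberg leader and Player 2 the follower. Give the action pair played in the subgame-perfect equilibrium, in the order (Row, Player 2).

(B, R)

Work backward from Player 2's decision.
- T → Player 2 plays C (best of 2, 14, 4); Row gets 6.
- M → Player 2 plays R (best of 7, 7, 9); Row gets 9.
- B → Player 2 plays R (best of 11, 8, 14); Row gets 11.
Among 6, 9, 11, the best is 11 at B. Subgame-perfect outcome: (B, R) with payoffs (11, 14).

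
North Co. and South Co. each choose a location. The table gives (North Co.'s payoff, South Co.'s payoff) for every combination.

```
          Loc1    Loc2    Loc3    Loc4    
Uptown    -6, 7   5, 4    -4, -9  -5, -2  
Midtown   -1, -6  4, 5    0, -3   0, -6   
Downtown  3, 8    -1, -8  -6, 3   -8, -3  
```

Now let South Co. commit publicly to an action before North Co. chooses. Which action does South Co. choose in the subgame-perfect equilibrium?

Loc1

Backward induction with South Co. moving first.
- Loc1: BR = Downtown, leader payoff 8.
- Loc2: BR = Uptown, leader payoff 4.
- Loc3: BR = Midtown, leader payoff -3.
- Loc4: BR = Midtown, leader payoff -6.
Maximizing over 8, 4, -3, -6, South Co. chooses Loc1. Subgame-perfect outcome: (Downtown, Loc1) with payoffs (3, 8).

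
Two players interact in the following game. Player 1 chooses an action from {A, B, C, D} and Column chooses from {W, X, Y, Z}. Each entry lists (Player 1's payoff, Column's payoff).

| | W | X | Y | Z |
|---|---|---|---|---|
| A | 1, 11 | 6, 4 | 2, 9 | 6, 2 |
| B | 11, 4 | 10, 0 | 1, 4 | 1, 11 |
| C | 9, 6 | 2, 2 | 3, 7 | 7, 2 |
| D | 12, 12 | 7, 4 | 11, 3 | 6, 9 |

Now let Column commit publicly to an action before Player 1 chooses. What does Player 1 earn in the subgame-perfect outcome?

12

Work backward from Player 1's decision.
- W: BR = D, leader payoff 12.
- X: BR = B, leader payoff 0.
- Y: BR = D, leader payoff 3.
- Z: BR = C, leader payoff 2.
Column's induced payoffs are 12, 0, 3, 2, so Column commits to W. Subgame-perfect outcome: (D, W) with payoffs (12, 12).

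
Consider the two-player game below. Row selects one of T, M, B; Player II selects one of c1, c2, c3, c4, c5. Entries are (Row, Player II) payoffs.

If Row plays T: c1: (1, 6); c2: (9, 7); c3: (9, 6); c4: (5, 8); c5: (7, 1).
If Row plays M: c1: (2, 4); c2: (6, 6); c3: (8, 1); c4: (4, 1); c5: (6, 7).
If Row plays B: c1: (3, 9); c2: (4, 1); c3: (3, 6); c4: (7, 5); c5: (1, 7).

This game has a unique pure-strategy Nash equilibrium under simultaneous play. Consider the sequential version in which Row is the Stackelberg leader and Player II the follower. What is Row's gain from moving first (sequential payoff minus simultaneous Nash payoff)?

3

Work backward from Player II's decision.
- T → Player II plays c4 (best of 6, 7, 6, 8, 1); Row gets 5.
- M → Player II plays c5 (best of 4, 6, 1, 1, 7); Row gets 6.
- B → Player II plays c1 (best of 9, 1, 6, 5, 7); Row gets 3.
Row's induced payoffs are 5, 6, 3, so Row commits to M. Subgame-perfect outcome: (M, c5) with payoffs (6, 7).
Under simultaneous play:
Row's best replies: c1→B; c2→T; c3→T; c4→B; c5→T.
Player II's best replies: T→c4; M→c5; B→c1.
Only (B, c1) has each player best-responding; Nash payoffs (3, 9).
Row's commitment gain: 6 − 3 = 3.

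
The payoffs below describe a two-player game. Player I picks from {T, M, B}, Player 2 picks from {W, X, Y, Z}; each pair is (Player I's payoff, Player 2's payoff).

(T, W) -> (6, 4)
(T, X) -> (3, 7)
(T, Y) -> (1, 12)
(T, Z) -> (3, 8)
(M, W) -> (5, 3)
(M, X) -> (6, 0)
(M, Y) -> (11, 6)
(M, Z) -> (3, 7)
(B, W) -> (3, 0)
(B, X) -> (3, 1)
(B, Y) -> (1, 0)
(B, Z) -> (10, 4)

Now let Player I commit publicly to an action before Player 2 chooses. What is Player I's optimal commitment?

Backward induction with Player I moving first.
- T → Player 2 plays Y (best of 4, 7, 12, 8); Player I gets 1.
- M → Player 2 plays Z (best of 3, 0, 6, 7); Player I gets 3.
- B → Player 2 plays Z (best of 0, 1, 0, 4); Player I gets 10.
Among 1, 3, 10, the best is 10 at B. Subgame-perfect outcome: (B, Z) with payoffs (10, 4).

B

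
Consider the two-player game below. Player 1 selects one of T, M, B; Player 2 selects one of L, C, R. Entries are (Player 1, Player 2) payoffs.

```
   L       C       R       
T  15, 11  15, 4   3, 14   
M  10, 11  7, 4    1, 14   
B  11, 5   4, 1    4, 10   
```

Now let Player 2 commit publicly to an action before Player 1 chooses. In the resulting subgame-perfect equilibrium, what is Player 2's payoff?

Work backward from Player 1's decision.
- L: BR = T, leader payoff 11.
- C: BR = T, leader payoff 4.
- R: BR = B, leader payoff 10.
Among 11, 4, 10, the best is 11 at L. Subgame-perfect outcome: (T, L) with payoffs (15, 11).

11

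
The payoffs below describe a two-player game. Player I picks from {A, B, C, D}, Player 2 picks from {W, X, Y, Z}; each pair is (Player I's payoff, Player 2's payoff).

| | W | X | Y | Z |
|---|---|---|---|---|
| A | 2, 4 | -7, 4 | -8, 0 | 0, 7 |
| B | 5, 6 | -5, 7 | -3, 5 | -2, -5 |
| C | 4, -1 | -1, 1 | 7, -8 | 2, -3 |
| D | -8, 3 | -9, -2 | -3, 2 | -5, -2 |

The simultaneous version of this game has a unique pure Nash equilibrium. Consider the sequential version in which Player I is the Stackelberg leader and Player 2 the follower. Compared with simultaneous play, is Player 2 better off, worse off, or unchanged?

better off

Backward induction with Player I moving first.
- A → Player 2 plays Z (best of 4, 4, 0, 7); Player I gets 0.
- B → Player 2 plays X (best of 6, 7, 5, -5); Player I gets -5.
- C → Player 2 plays X (best of -1, 1, -8, -3); Player I gets -1.
- D → Player 2 plays W (best of 3, -2, 2, -2); Player I gets -8.
Maximizing over 0, -5, -1, -8, Player I chooses A. Subgame-perfect outcome: (A, Z) with payoffs (0, 7).
Under simultaneous play:
Player I's best replies: W→B; X→C; Y→C; Z→C.
Player 2's best replies: A→Z; B→X; C→X; D→W.
The unique mutual best reply is (C, X), giving (-1, 1).
Player 2 earns 7 sequentially versus 1 at the Nash outcome: better off.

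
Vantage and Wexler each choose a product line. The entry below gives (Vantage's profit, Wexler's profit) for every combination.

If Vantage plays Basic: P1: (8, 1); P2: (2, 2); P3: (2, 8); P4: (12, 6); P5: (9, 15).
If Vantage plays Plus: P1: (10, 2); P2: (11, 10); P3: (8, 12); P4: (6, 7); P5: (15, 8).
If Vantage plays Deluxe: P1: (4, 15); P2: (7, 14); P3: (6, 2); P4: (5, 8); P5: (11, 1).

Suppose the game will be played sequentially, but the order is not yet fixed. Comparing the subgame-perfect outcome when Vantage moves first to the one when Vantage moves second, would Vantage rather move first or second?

first

If Vantage leads: Wexler's best replies are Basic→P5, Plus→P3, Deluxe→P1; Vantage's induced payoffs 9, 8, 4; outcome (Basic, P5), payoffs (9, 15).
If Wexler leads: Vantage's best replies are P1→Plus, P2→Plus, P3→Plus, P4→Basic, P5→Plus; Wexler's induced payoffs 2, 10, 12, 6, 8; outcome (Plus, P3), payoffs (8, 12).
Vantage gets 9 moving first and 8 moving second, so Vantage prefers to move first.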